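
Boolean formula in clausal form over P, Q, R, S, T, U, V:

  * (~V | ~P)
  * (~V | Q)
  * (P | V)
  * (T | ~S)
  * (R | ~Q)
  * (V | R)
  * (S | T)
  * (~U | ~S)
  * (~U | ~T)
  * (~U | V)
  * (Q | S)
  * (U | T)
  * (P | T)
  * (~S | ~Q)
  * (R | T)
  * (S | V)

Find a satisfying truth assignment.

P = T, Q = F, R = T, S = T, T = T, U = F, V = F

R occurs only positively in the remaining clauses — set R = True.
Branch on P: take P = True.
  then V is forced to False.
  then U is forced to False.
  then T is forced to True.
  then S is forced to True.
  then Q is forced to False.
Every clause has at least one true literal under this assignment.
Check each clause:
  1. (~V | ~P) — ~V is true.
  2. (Q | ~V) — ~V is true.
  3. (V | P) — P is true.
  4. (~S | T) — T is true.
  5. (R | ~Q) — R is true.
  6. (V | R) — R is true.
  7. (S | T) — S is true.
  8. (~S | ~U) — ~U is true.
  9. (~U | ~T) — ~U is true.
  10. (~U | V) — ~U is true.
  11. (Q | S) — S is true.
  12. (T | U) — T is true.
  13. (P | T) — P is true.
  14. (~Q | ~S) — ~Q is true.
  15. (R | T) — R is true.
  16. (V | S) — S is true.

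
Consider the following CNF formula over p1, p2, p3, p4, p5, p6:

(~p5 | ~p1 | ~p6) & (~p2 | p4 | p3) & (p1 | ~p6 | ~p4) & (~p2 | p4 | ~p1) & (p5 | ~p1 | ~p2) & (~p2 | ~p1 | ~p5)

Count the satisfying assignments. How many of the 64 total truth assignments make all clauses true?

Case analysis on p1 and p2:
  p1=1, p2=1: a clause becomes empty — 0.
  p1=1, p2=0: p3, p4 free; 3 ways for (p5,p6) × 2^2 = 12.
  p1=0, p2=1: p5 free; 4 ways for (p3,p4,p6) × 2^1 = 8.
  p1=0, p2=0: p3, p5 free; 3 ways for (p4,p6) × 2^2 = 12.
Total: 0 + 12 + 8 + 12 = 32.

32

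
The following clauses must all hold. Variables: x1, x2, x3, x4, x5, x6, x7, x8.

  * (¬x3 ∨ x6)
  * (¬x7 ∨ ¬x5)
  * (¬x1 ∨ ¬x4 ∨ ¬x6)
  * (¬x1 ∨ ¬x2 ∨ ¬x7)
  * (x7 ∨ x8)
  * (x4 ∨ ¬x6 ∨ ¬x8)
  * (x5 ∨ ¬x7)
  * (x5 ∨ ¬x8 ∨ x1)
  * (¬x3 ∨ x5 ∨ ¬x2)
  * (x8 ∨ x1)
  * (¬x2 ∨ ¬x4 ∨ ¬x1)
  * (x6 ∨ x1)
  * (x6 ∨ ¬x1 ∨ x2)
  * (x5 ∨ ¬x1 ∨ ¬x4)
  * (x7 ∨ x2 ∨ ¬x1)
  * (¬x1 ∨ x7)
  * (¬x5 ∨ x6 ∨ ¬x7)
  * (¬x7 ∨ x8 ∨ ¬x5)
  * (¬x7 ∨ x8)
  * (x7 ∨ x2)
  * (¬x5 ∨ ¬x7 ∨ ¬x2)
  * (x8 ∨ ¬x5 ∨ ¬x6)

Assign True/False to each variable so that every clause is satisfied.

Try x1 = False.
  then x8 is forced to True.
  then x5 is forced to True.
  then x7 is forced to False.
  then x6 is forced to True.
  then x4 is forced to True.
  then x2 is forced to True.
x3 is now unconstrained; take x3 = True.

x1=False, x2=True, x3=True, x4=True, x5=True, x6=True, x7=False, x8=True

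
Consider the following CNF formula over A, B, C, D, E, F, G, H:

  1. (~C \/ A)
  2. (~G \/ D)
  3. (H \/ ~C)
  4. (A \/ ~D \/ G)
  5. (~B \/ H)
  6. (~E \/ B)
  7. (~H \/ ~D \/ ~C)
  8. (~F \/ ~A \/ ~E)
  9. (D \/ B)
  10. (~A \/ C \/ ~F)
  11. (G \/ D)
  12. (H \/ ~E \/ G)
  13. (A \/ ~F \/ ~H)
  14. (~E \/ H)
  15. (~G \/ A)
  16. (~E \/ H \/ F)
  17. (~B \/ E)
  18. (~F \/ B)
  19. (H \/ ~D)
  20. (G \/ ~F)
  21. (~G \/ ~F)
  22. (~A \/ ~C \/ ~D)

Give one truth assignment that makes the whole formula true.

A = T, B = F, C = F, D = T, E = F, F = F, G = T, H = T

Check each clause:
  1. (A \/ ~C) — A is true.
  2. (~G \/ D) — D is true.
  3. (H \/ ~C) — H is true.
  4. (G \/ ~D \/ A) — A is true.
  5. (~B \/ H) — H is true.
  6. (~E \/ B) — ~E is true.
  7. (~H \/ ~D \/ ~C) — ~C is true.
  8. (~F \/ ~E \/ ~A) — ~F is true.
  9. (D \/ B) — D is true.
  10. (C \/ ~F \/ ~A) — ~F is true.
  11. (G \/ D) — D is true.
  12. (~E \/ H \/ G) — H is true.
  13. (A \/ ~F \/ ~H) — A is true.
  14. (~E \/ H) — H is true.
  15. (~G \/ A) — A is true.
  16. (H \/ ~E \/ F) — H is true.
  17. (~B \/ E) — ~B is true.
  18. (~F \/ B) — ~F is true.
  19. (~D \/ H) — H is true.
  20. (G \/ ~F) — ~F is true.
  21. (~G \/ ~F) — ~F is true.
  22. (~C \/ ~D \/ ~A) — ~C is true.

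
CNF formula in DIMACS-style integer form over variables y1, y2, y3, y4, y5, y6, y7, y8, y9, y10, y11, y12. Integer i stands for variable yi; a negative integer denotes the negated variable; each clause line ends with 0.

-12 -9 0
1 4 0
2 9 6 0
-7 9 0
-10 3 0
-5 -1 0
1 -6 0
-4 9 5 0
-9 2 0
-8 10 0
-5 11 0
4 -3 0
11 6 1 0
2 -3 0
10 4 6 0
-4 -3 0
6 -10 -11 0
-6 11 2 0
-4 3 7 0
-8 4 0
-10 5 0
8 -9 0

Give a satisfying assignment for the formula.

y1=True  y2=False  y3=False  y4=False  y5=False  y6=True  y7=False  y8=False  y9=False  y10=False  y11=True  y12=False

Pure literal: y12 appears only negated; assign y12 = False.
Try y1 = True.
  then y5 is forced to False.
  then y10 is forced to False.
  then y8 is forced to False.
  then y9 is forced to False.
  then y7 is forced to False.
  then y4 is forced to False.
  then y3 is forced to False.
  then y6 is forced to True.
The remaining clauses are satisfied by y2 = False, y11 = True.
Check each clause:
  1. {¬y9, ¬y12} — ¬y12 is true.
  2. {y4, y1} — y1 is true.
  3. {y6, y2, y9} — y6 is true.
  4. {y9, ¬y7} — ¬y7 is true.
  5. {y3, ¬y10} — ¬y10 is true.
  6. {¬y1, ¬y5} — ¬y5 is true.
  7. {¬y6, y1} — y1 is true.
  8. {y5, ¬y4, y9} — ¬y4 is true.
  9. {¬y9, y2} — ¬y9 is true.
  10. {y10, ¬y8} — ¬y8 is true.
  11. {¬y5, y11} — y11 is true.
  12. {y4, ¬y3} — ¬y3 is true.
  13. {y11, y1, y6} — y1 is true.
  14. {¬y3, y2} — ¬y3 is true.
  15. {y10, y6, y4} — y6 is true.
  16. {¬y4, ¬y3} — ¬y4 is true.
  17. {¬y10, y6, ¬y11} — y6 is true.
  18. {y2, ¬y6, y11} — y11 is true.
  19. {¬y4, y3, y7} — ¬y4 is true.
  20. {¬y8, y4} — ¬y8 is true.
  21. {¬y10, y5} — ¬y10 is true.
  22. {¬y9, y8} — ¬y9 is true.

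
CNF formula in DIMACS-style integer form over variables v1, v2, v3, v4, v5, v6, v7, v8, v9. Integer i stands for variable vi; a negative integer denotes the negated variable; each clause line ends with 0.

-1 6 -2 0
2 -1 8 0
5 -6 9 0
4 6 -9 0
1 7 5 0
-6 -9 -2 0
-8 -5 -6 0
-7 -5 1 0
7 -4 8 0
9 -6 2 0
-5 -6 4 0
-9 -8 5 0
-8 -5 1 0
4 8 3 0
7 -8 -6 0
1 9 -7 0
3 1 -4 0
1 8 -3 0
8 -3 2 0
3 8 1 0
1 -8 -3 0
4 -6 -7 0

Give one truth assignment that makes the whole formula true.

v1=T, v2=F, v3=F, v4=F, v5=F, v6=F, v7=F, v8=T, v9=F

Set v1 = True and propagate.
Branch on v2: take v2 = False.
  then v8 is forced to True.
Try v4 = False.
The remaining clauses are satisfied by v3 = False, v5 = False, v6 = False, v7 = False, v9 = False.
Every clause has at least one true literal under this assignment.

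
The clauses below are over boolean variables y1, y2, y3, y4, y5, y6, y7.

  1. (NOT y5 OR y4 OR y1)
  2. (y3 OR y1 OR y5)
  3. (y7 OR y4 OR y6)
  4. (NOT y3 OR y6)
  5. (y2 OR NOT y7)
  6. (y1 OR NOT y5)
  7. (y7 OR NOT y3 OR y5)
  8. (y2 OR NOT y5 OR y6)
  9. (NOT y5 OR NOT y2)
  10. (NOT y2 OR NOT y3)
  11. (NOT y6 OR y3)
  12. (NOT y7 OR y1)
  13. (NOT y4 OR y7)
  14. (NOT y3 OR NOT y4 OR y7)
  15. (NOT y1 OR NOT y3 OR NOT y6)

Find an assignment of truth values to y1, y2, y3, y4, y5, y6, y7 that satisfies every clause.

y1 = T, y2 = T, y3 = F, y4 = F, y5 = F, y6 = F, y7 = T

Check each clause:
  1. (y1 OR y4 OR NOT y5) — y1 is true.
  2. (y5 OR y3 OR y1) — y1 is true.
  3. (y4 OR y7 OR y6) — y7 is true.
  4. (NOT y3 OR y6) — NOT y3 is true.
  5. (NOT y7 OR y2) — y2 is true.
  6. (NOT y5 OR y1) — y1 is true.
  7. (y7 OR NOT y3 OR y5) — NOT y3 is true.
  8. (y6 OR NOT y5 OR y2) — y2 is true.
  9. (NOT y5 OR NOT y2) — NOT y5 is true.
  10. (NOT y2 OR NOT y3) — NOT y3 is true.
  11. (NOT y6 OR y3) — NOT y6 is true.
  12. (y1 OR NOT y7) — y1 is true.
  13. (y7 OR NOT y4) — NOT y4 is true.
  14. (y7 OR NOT y4 OR NOT y3) — NOT y4 is true.
  15. (NOT y3 OR NOT y1 OR NOT y6) — NOT y6 is true.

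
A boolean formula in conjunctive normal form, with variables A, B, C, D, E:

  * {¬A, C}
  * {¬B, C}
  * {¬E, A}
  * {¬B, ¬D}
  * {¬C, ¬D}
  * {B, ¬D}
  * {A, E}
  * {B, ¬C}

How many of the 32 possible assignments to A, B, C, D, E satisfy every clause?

2

Satisfying assignments:
  A=T B=T C=T D=F E=F
  A=T B=T C=T D=F E=T
That's 2 in total.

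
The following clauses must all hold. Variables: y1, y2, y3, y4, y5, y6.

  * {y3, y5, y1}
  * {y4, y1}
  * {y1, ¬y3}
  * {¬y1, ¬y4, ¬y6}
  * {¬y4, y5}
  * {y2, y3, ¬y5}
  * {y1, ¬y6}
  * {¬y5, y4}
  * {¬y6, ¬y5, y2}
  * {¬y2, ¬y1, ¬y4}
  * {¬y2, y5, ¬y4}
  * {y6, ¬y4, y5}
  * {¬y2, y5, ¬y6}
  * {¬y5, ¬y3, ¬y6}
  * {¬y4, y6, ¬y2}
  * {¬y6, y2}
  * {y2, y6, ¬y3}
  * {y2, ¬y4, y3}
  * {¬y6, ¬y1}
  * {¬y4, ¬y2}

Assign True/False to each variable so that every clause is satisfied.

Try y1 = True.
  then y6 is forced to False.
For the remaining variables, y2 = True, y3 = True, y4 = False, y5 = False works.
Every clause has at least one true literal under this assignment.

y1=True, y2=True, y3=True, y4=False, y5=False, y6=False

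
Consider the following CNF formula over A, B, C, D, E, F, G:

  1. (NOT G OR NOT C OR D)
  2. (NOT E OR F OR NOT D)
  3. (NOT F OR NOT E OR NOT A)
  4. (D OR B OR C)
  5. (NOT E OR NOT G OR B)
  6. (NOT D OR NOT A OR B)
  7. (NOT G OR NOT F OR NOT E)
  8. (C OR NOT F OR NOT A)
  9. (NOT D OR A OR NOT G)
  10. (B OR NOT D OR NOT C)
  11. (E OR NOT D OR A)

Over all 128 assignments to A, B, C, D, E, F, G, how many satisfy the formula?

Case analysis on D and A:
  D=T, A=T: G free; 3 ways for (B,C,E,F) × 2^1 = 6.
  D=T, A=F: remaining (B,C,E,F,G) ∈ {(F,F,T,T,F); (T,F,T,T,F); (T,T,T,T,F)} — 3.
  D=F, A=T: 10 of the 32 assignments to (B,C,E,F,G) work.
  D=F, A=F: 15 of the 32 assignments to (B,C,E,F,G) work.
Total: 6 + 3 + 10 + 15 = 34.

34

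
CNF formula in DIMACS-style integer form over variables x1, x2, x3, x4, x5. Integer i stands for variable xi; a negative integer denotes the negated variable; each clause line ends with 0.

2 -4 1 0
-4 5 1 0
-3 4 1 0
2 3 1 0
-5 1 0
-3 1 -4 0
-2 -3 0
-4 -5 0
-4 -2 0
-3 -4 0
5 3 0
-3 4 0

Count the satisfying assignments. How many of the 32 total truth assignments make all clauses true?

The models are:
  x1=T x2=F x3=F x4=F x5=T
  x1=T x2=T x3=F x4=F x5=T
That's 2 in total.

2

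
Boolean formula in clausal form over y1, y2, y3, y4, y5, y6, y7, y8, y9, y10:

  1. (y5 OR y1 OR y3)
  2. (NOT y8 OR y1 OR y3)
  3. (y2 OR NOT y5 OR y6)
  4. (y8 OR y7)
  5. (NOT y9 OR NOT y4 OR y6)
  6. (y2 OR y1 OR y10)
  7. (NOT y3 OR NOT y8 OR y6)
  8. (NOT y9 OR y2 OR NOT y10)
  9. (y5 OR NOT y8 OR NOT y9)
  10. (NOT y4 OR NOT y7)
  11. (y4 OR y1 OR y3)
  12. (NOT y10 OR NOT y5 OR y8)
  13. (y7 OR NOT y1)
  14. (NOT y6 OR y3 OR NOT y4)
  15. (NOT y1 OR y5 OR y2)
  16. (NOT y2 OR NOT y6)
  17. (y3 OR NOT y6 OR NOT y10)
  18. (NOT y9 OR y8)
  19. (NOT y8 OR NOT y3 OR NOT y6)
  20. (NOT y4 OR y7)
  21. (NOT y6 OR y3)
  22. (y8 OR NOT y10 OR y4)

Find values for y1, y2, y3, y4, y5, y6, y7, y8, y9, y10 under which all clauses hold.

y9 occurs only negated in the remaining clauses — set y9 = False.
Try y1 = False.
Branch on y2: take y2 = True.
  then y6 is forced to False.
For the remaining variables, y3 = True, y4 = False, y5 = True, y7 = True, y8 = False, y10 = False works.

y1 = F  y2 = T  y3 = T  y4 = F  y5 = T  y6 = F  y7 = T  y8 = F  y9 = F  y10 = F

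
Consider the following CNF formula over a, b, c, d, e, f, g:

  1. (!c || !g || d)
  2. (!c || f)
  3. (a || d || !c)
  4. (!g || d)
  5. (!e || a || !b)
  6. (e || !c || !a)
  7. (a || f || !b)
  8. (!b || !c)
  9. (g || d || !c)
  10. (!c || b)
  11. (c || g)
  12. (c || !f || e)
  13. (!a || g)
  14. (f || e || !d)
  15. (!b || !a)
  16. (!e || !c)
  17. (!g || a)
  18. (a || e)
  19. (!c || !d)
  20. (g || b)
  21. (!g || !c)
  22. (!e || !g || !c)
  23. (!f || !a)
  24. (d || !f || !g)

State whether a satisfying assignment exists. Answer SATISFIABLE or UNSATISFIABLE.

SATISFIABLE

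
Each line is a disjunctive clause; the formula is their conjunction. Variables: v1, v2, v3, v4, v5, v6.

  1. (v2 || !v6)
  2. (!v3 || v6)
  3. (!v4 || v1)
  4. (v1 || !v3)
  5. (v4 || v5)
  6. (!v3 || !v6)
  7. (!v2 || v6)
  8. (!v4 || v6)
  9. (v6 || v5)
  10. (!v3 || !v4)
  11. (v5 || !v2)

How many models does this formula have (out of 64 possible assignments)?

Satisfying assignments:
  v1=F v2=F v3=F v4=F v5=T v6=F
  v1=F v2=T v3=F v4=F v5=T v6=T
  v1=T v2=F v3=F v4=F v5=T v6=F
  v1=T v2=T v3=F v4=F v5=T v6=T
  v1=T v2=T v3=F v4=T v5=T v6=T
Count: 5.

5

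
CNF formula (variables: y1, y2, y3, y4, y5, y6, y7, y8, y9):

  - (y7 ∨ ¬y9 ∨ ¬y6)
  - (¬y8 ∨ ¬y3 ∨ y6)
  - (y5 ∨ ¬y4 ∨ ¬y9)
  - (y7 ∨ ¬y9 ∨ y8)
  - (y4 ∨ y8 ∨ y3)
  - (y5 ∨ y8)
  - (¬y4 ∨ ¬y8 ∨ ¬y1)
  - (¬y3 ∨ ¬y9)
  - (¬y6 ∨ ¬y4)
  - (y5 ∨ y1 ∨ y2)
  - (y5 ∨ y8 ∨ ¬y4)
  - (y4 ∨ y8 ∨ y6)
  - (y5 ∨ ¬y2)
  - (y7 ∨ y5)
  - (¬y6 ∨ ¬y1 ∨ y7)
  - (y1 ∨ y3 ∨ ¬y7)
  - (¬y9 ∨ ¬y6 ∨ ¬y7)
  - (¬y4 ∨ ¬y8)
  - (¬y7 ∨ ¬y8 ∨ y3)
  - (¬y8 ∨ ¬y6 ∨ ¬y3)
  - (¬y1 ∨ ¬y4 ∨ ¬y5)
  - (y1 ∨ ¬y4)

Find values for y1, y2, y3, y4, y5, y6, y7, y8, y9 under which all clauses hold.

y9 occurs only negated in the remaining clauses — set y9 = False.
Set y1 = False and propagate.
  then y4 is forced to False.
For the remaining variables, y2 = True, y3 = False, y5 = True, y6 = True, y7 = False, y8 = True works.

y1=False  y2=True  y3=False  y4=False  y5=True  y6=True  y7=False  y8=True  y9=False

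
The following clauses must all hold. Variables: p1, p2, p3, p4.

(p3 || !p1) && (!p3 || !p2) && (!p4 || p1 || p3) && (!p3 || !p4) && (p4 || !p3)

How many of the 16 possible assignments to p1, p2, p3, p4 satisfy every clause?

Satisfying assignments:
  p1=F p2=F p3=F p4=F
  p1=F p2=T p3=F p4=F
That's 2 in total.

2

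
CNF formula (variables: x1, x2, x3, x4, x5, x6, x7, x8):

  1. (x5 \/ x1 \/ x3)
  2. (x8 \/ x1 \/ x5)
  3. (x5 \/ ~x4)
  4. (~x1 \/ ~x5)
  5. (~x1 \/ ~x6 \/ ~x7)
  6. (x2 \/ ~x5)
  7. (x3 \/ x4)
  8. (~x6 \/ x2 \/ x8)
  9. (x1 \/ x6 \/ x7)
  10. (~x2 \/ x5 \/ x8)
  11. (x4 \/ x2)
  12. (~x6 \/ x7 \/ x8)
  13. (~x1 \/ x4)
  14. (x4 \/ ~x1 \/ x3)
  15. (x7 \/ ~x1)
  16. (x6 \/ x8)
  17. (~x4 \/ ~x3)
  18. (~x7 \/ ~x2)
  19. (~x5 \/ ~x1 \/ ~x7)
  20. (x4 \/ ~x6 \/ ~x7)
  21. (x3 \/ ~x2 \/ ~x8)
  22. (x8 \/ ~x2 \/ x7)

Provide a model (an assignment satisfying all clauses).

x1=F, x2=T, x3=T, x4=F, x5=T, x6=T, x7=F, x8=T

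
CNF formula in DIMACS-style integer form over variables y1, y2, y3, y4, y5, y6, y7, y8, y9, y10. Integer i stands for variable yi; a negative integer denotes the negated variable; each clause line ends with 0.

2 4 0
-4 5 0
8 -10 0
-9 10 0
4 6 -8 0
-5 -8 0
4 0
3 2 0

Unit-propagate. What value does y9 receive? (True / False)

Unit clause (y4) sets y4 = True.
(y5 \/ ~y4): since y4 = True, the clause reduces to (y5). y5 = True.
(~y5 \/ ~y8): since y5 = True, the clause reduces to (~y8). y8 = False.
(~y10 \/ y8): since y8 = False, the clause reduces to (~y10). y10 = False.
(~y9 \/ y10): since y10 = False, the clause reduces to (~y9). y9 = False.

False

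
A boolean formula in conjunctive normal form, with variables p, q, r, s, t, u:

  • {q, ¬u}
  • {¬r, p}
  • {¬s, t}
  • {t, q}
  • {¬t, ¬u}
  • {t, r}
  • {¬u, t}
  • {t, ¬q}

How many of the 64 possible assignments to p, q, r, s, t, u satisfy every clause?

Split on t, then q.
  t=1, q=1: s free; 3 ways for (p,r,u) × 2^1 = 6.
  t=1, q=0: s free; 3 ways for (p,r,u) × 2^1 = 6.
  t=0, q=1: a clause becomes empty — 0.
  t=0, q=0: a clause becomes empty — 0.
Total: 6 + 6 + 0 + 0 = 12.

12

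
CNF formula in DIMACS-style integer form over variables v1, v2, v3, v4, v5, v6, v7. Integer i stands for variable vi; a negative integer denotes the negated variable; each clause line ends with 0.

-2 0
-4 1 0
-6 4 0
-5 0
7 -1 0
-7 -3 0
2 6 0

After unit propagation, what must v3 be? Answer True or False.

False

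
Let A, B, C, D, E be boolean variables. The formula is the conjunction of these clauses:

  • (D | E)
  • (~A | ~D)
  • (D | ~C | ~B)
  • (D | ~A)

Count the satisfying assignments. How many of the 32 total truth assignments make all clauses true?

11

Case analysis on D and A:
  D=1, A=1: a clause becomes empty — 0.
  D=1, A=0: B, C, E free → 2^3 = 8.
  D=0, A=1: a clause becomes empty — 0.
  D=0, A=0: remaining (B,C,E) ∈ {(0,0,1); (0,1,1); (1,0,1)} — 3.
Total: 0 + 8 + 0 + 3 = 11.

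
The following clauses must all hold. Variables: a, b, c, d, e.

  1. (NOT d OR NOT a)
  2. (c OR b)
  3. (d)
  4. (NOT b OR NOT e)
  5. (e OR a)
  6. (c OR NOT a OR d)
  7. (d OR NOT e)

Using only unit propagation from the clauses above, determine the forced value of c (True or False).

(d) is a unit clause: d = True.
From (NOT a OR NOT d) and d = True: a = False.
(e OR a) with a = False leaves only e, so e = True.
From (NOT b OR NOT e) and e = True: b = False.
In (c OR b), b is now false; c must hold, so c = True.

True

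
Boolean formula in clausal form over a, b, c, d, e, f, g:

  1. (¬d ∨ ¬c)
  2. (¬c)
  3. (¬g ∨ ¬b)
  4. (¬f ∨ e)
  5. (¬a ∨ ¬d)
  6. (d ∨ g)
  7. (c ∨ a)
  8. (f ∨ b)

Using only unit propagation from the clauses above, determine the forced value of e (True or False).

True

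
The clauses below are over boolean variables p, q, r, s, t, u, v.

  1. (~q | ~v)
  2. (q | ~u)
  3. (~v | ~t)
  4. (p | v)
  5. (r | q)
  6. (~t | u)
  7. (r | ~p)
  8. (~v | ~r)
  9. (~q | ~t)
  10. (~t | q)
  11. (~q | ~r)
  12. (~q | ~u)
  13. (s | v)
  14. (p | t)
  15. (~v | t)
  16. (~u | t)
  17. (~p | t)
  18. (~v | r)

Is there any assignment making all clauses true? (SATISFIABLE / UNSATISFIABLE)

t = True:
  propagation gives v=False, p=True, u=True, q=True; an empty clause results — contradiction.
t = False:
  propagation gives p=True; an empty clause results — contradiction.
Every branch closes, so no satisfying assignment exists.

UNSATISFIABLE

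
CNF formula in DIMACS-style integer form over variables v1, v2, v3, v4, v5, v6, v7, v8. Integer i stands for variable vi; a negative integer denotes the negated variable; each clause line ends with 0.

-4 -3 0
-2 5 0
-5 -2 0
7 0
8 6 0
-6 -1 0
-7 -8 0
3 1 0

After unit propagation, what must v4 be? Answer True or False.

(v7) is a unit clause: v7 = True.
(~v8 | ~v7): since v7 = True, the clause reduces to (~v8). v8 = False.
From (v6 | v8) and v8 = False: v6 = True.
(~v1 | ~v6) with v6 = True leaves only ~v1, so v1 = False.
From (v1 | v3) and v1 = False: v3 = True.
(~v3 | ~v4) with v3 = True leaves only ~v4, so v4 = False.

False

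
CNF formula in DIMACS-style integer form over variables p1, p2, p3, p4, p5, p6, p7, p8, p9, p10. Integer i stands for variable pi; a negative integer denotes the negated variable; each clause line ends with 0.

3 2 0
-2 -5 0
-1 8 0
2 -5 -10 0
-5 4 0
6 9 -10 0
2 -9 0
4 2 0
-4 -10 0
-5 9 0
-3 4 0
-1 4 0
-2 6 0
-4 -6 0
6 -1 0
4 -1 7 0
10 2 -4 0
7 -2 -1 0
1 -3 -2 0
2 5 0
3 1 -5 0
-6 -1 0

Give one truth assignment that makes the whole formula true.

Pure literal: p8 appears only positively; assign p8 = True.
Set p1 = False and propagate.
For the remaining variables, p2 = True, p3 = False, p4 = False, p5 = False, p6 = True, p7 = False, p9 = True, p10 = False works.
Every clause has at least one true literal under this assignment.

p1 = F, p2 = T, p3 = F, p4 = F, p5 = F, p6 = T, p7 = F, p8 = T, p9 = T, p10 = F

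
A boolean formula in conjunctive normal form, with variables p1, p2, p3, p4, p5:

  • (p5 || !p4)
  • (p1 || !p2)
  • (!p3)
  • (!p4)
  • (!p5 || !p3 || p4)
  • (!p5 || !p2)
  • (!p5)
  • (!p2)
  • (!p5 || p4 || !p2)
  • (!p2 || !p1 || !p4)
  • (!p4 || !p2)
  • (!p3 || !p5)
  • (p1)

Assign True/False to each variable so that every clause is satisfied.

p1=T, p2=F, p3=F, p4=F, p5=F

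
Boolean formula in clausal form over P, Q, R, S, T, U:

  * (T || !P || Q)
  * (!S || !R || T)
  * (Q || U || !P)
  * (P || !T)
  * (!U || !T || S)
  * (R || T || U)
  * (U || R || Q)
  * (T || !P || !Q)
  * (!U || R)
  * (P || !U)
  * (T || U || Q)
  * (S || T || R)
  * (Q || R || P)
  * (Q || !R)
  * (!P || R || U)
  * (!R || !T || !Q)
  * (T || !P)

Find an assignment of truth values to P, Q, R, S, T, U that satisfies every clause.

P=0, Q=1, R=1, S=0, T=0, U=0

Check each clause:
  1. (!P || T || Q) — Q is true.
  2. (!S || !R || T) — !S is true.
  3. (U || Q || !P) — Q is true.
  4. (P || !T) — !T is true.
  5. (!T || S || !U) — !U is true.
  6. (R || U || T) — R is true.
  7. (U || Q || R) — Q is true.
  8. (!P || T || !Q) — !P is true.
  9. (!U || R) — !U is true.
  10. (P || !U) — !U is true.
  11. (Q || T || U) — Q is true.
  12. (T || S || R) — R is true.
  13. (Q || P || R) — Q is true.
  14. (!R || Q) — Q is true.
  15. (U || !P || R) — R is true.
  16. (!T || !R || !Q) — !T is true.
  17. (!P || T) — !P is true.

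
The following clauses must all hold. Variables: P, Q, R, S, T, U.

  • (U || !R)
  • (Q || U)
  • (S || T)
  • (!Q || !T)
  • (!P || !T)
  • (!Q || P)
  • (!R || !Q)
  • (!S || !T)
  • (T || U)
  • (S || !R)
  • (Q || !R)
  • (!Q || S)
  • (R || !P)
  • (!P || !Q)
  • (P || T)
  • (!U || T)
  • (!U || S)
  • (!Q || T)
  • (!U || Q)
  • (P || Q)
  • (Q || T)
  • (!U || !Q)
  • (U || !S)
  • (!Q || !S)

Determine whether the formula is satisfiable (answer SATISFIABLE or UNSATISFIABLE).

Q = True:
  propagation gives T=False; an empty clause results — contradiction.
Q = False:
  propagation gives U=True; an empty clause results — contradiction.
Every branch closes, so no satisfying assignment exists.

UNSATISFIABLE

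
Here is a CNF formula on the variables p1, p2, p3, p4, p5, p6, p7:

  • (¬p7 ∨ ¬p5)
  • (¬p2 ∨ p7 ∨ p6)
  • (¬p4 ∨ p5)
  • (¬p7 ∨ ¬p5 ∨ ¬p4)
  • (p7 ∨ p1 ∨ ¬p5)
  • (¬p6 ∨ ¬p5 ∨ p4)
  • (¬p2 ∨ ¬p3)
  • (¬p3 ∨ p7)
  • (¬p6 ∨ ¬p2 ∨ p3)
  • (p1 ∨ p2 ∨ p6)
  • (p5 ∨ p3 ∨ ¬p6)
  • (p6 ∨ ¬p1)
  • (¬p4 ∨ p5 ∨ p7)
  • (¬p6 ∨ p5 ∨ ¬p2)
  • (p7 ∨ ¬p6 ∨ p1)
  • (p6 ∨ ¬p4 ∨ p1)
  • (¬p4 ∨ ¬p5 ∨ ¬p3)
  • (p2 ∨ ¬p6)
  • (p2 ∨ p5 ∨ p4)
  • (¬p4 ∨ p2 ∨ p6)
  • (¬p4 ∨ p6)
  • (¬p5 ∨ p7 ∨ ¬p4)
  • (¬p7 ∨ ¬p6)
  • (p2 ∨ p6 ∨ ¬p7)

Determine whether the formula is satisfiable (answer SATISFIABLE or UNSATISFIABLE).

SATISFIABLE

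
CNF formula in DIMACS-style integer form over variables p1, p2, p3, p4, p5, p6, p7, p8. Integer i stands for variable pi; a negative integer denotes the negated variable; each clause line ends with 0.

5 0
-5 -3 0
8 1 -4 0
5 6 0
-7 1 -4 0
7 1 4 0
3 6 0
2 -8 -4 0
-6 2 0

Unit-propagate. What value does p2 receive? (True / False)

True

(p5) is a unit clause: p5 = True.
In (~p5 \/ ~p3), ~p5 is now false; ~p3 must hold, so p3 = False.
(p6 \/ p3): since p3 = False, the clause reduces to (p6). p6 = True.
In (p2 \/ ~p6), ~p6 is now false; p2 must hold, so p2 = True.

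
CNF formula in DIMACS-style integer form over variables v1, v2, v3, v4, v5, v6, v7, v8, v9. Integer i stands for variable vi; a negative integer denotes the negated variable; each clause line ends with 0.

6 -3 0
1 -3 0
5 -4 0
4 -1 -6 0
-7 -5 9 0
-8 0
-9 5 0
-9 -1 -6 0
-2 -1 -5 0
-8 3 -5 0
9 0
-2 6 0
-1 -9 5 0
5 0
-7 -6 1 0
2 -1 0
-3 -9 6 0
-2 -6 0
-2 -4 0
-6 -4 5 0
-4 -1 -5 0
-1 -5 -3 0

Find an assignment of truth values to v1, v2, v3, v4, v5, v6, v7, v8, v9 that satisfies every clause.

v1=False, v2=False, v3=False, v4=True, v5=True, v6=False, v7=True, v8=False, v9=True

(~v8) is a unit clause, so v8 = False.
(v9) is a unit clause, so v9 = True.
(v5) is a unit clause, so v5 = True.
v3 occurs only negated in the remaining clauses — set v3 = False.
Set v1 = False and propagate.
Try v2 = False.
Set v6 = False and propagate.
v4, v7 are now unconstrained; take v4 = True, v7 = True.
Every clause has at least one true literal under this assignment.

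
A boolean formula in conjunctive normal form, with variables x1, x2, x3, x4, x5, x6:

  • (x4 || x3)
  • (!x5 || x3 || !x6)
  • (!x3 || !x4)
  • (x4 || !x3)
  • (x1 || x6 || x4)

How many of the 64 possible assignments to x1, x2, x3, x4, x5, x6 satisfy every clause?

12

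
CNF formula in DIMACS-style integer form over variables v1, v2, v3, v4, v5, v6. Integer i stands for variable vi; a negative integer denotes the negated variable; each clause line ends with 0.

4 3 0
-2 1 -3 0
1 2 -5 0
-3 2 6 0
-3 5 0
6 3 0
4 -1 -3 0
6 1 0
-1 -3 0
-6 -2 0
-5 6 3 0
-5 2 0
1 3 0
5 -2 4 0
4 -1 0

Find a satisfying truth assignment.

v1=True, v2=False, v3=False, v4=True, v5=False, v6=True

Pure literal: v4 appears only positively; assign v4 = True.
Branch on v1: take v1 = True.
  then v3 is forced to False.
  then v6 is forced to True.
  then v2 is forced to False.
  then v5 is forced to False.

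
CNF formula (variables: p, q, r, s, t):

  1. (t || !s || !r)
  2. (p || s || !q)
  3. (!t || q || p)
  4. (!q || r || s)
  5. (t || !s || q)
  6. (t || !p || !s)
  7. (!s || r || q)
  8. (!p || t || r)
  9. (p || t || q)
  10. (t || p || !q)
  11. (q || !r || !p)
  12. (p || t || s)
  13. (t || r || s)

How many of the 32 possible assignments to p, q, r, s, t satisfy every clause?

7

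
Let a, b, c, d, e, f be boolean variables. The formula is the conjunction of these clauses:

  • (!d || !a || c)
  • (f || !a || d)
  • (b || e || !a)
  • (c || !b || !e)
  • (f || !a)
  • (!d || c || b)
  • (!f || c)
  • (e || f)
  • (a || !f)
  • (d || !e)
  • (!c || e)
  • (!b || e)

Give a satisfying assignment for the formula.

a=False  b=False  c=True  d=True  e=True  f=False

Set a = False and propagate.
  then f is forced to False.
  then e is forced to True.
  then d is forced to True.
Branch on b: take b = False.
  then c is forced to True.
Check each clause:
  1. (!a || c || !d) — c is true.
  2. (f || d || !a) — d is true.
  3. (!a || b || e) — e is true.
  4. (!e || !b || c) — c is true.
  5. (!a || f) — !a is true.
  6. (!d || c || b) — c is true.
  7. (!f || c) — !f is true.
  8. (e || f) — e is true.
  9. (a || !f) — !f is true.
  10. (!e || d) — d is true.
  11. (e || !c) — e is true.
  12. (!b || e) — e is true.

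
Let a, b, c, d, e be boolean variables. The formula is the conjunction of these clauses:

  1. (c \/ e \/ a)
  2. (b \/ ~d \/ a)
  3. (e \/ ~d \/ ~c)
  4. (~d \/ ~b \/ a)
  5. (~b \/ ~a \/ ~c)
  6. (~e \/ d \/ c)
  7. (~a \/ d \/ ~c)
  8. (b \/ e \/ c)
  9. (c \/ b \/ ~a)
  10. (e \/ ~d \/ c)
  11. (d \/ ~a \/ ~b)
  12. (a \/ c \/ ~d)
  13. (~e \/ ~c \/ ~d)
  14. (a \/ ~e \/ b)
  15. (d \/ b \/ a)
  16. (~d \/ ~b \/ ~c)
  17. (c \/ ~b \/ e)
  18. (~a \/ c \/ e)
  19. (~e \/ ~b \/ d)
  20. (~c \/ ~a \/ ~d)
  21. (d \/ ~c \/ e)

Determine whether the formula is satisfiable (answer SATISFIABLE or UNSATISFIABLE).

SATISFIABLE

Set a = True and propagate.
Set b = True and propagate.
  then c is forced to False.
  then d is forced to True.
  then e is forced to True.
So a=T  b=T  c=F  d=T  e=T is a satisfying assignment.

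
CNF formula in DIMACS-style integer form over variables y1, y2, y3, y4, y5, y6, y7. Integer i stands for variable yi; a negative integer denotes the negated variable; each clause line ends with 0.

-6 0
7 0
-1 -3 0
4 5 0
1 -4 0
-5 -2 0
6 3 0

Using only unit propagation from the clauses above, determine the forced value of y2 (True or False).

False

(¬y6) is a unit clause: y6 = False.
(y7) is a unit clause: y7 = True.
In (y3 ∨ y6), y6 is now false; y3 must hold, so y3 = True.
In (¬y1 ∨ ¬y3), ¬y3 is now false; ¬y1 must hold, so y1 = False.
(¬y4 ∨ y1) with y1 = False leaves only ¬y4, so y4 = False.
(y5 ∨ y4): since y4 = False, the clause reduces to (y5). y5 = True.
In (¬y5 ∨ ¬y2), ¬y5 is now false; ¬y2 must hold, so y2 = False.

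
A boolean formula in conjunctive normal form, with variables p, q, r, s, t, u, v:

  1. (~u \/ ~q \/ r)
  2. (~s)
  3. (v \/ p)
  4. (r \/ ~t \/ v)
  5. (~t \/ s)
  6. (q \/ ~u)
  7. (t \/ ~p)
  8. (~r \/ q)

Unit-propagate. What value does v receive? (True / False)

Unit clause (~s) sets s = False.
(~t \/ s) with s = False leaves only ~t, so t = False.
From (t \/ ~p) and t = False: p = False.
(v \/ p) with p = False leaves only v, so v = True.

True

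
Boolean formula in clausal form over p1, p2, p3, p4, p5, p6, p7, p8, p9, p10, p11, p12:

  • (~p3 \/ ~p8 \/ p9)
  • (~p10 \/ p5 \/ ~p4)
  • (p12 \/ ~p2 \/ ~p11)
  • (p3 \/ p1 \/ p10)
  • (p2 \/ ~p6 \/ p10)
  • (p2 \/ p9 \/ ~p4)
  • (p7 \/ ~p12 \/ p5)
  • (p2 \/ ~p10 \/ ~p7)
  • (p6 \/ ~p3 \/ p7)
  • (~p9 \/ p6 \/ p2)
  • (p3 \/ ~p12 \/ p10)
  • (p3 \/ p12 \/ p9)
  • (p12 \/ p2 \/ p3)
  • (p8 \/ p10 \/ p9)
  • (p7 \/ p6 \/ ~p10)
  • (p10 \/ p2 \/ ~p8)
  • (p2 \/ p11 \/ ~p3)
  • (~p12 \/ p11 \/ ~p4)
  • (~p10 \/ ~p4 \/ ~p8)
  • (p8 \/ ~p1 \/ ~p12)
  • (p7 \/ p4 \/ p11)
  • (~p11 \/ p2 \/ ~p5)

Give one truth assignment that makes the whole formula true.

p1=True  p2=True  p3=True  p4=False  p5=False  p6=True  p7=True  p8=True  p9=True  p10=False  p11=True  p12=True

Check each clause:
  1. (~p3 \/ p9 \/ ~p8) — p9 is true.
  2. (p5 \/ ~p10 \/ ~p4) — ~p4 is true.
  3. (p12 \/ ~p2 \/ ~p11) — p12 is true.
  4. (p1 \/ p10 \/ p3) — p1 is true.
  5. (p10 \/ p2 \/ ~p6) — p2 is true.
  6. (p2 \/ p9 \/ ~p4) — p9 is true.
  7. (p5 \/ p7 \/ ~p12) — p7 is true.
  8. (p2 \/ ~p7 \/ ~p10) — p2 is true.
  9. (~p3 \/ p7 \/ p6) — p6 is true.
  10. (p2 \/ p6 \/ ~p9) — p2 is true.
  11. (p3 \/ p10 \/ ~p12) — p3 is true.
  12. (p12 \/ p9 \/ p3) — p9 is true.
  13. (p2 \/ p3 \/ p12) — p2 is true.
  14. (p10 \/ p8 \/ p9) — p8 is true.
  15. (p6 \/ ~p10 \/ p7) — p6 is true.
  16. (p2 \/ ~p8 \/ p10) — p2 is true.
  17. (p2 \/ p11 \/ ~p3) — p2 is true.
  18. (~p12 \/ p11 \/ ~p4) — p11 is true.
  19. (~p8 \/ ~p10 \/ ~p4) — ~p4 is true.
  20. (p8 \/ ~p1 \/ ~p12) — p8 is true.
  21. (p4 \/ p11 \/ p7) — p11 is true.
  22. (~p11 \/ p2 \/ ~p5) — p2 is true.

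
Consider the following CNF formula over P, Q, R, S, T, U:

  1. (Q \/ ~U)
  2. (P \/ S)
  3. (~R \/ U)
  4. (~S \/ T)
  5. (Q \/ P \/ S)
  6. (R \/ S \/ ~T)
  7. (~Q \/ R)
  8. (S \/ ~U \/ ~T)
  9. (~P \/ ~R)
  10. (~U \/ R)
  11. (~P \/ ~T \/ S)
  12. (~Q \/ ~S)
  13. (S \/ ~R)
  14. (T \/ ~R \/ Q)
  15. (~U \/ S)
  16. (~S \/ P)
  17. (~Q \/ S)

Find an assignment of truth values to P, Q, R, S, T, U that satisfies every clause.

P=T  Q=F  R=F  S=F  T=F  U=F

Try P = True.
  then R is forced to False.
  then Q is forced to False.
  then U is forced to False.
The remaining clauses are satisfied by S = False, T = False.
Every clause has at least one true literal under this assignment.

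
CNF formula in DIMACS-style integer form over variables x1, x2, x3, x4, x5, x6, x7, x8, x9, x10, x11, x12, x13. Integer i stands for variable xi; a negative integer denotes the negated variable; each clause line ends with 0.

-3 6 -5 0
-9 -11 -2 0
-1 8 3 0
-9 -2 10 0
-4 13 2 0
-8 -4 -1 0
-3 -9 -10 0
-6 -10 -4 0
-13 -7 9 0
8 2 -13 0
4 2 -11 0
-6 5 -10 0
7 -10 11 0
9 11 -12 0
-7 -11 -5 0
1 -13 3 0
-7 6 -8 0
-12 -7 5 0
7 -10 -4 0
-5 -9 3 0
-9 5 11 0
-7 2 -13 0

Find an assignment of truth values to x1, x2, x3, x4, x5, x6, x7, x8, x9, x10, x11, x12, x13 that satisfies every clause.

x1 = True, x2 = True, x3 = False, x4 = False, x5 = True, x6 = True, x7 = False, x8 = True, x9 = False, x10 = False, x11 = False, x12 = False, x13 = True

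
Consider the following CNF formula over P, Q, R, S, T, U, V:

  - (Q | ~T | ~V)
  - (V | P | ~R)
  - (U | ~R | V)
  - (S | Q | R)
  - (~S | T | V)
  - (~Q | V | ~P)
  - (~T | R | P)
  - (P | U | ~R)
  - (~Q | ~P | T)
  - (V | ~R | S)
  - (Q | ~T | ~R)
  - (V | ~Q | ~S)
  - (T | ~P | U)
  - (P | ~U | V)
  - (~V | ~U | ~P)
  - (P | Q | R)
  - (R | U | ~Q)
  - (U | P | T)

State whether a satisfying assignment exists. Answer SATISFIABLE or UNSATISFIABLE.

SATISFIABLE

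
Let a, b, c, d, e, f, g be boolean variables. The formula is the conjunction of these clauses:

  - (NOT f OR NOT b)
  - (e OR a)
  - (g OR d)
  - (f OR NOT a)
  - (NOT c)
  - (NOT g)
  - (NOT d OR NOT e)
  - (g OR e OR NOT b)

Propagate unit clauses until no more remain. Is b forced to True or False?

False

(NOT c) is a unit clause: c = False.
Unit clause (NOT g) sets g = False.
(g OR d): since g = False, the clause reduces to (d). d = True.
In (NOT d OR NOT e), NOT d is now false; NOT e must hold, so e = False.
In (a OR e), e is now false; a must hold, so a = True.
(NOT a OR f): since a = True, the clause reduces to (f). f = True.
In (NOT b OR NOT f), NOT f is now false; NOT b must hold, so b = False.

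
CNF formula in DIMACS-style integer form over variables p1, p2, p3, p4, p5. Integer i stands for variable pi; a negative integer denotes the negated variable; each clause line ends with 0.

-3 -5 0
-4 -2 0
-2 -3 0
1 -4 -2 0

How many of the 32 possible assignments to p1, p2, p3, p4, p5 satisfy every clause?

Split on p2, then p3.
  p2=1, p3=1: a clause becomes empty — 0.
  p2=1, p3=0: remaining (p1,p4,p5) ∈ {(0,0,0); (0,0,1); (1,0,0); (1,0,1)} — 4.
  p2=0, p3=1: remaining (p1,p4,p5) ∈ {(0,0,0); (0,1,0); (1,0,0); (1,1,0)} — 4.
  p2=0, p3=0: p1, p4, p5 free → 2^3 = 8.
Total: 0 + 4 + 4 + 8 = 16.

16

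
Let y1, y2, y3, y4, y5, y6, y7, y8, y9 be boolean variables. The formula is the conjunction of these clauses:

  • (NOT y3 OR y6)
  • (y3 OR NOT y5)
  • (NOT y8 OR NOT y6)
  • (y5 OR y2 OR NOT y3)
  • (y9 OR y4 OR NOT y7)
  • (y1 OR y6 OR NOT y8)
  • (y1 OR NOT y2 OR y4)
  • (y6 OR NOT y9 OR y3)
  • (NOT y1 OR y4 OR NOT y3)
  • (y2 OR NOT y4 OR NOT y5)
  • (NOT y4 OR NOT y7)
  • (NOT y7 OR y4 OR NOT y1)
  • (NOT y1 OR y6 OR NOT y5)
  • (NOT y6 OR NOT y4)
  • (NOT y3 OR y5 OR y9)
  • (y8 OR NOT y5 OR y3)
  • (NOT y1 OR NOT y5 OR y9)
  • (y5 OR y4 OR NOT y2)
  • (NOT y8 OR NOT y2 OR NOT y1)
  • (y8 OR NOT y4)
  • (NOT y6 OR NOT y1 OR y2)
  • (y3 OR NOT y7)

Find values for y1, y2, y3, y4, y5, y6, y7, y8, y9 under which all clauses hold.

y1=False, y2=False, y3=False, y4=False, y5=False, y6=True, y7=False, y8=False, y9=False

y7 occurs only negated in the remaining clauses — set y7 = False.
Try y1 = False.
Set y2 = False and propagate.
Try y3 = False.
  then y5 is forced to False.
The remaining clauses are satisfied by y4 = False, y6 = True, y8 = False, y9 = False.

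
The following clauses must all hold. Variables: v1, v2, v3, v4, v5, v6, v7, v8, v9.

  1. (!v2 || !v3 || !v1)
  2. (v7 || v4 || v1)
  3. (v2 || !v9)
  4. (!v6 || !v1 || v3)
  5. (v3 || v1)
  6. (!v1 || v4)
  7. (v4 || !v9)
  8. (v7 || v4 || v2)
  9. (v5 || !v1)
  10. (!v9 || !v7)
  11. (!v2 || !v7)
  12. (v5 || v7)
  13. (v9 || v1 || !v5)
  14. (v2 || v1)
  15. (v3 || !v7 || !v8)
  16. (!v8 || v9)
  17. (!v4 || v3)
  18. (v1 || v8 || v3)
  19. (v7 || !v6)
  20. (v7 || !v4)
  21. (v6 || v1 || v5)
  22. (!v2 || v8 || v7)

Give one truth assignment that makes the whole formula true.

v1=T, v2=F, v3=T, v4=T, v5=T, v6=T, v7=T, v8=F, v9=F

Check each clause:
  1. (!v2 || !v1 || !v3) — !v2 is true.
  2. (v7 || v1 || v4) — v1 is true.
  3. (v2 || !v9) — !v9 is true.
  4. (!v1 || !v6 || v3) — v3 is true.
  5. (v3 || v1) — v1 is true.
  6. (!v1 || v4) — v4 is true.
  7. (v4 || !v9) — v4 is true.
  8. (v7 || v4 || v2) — v4 is true.
  9. (!v1 || v5) — v5 is true.
  10. (!v7 || !v9) — !v9 is true.
  11. (!v2 || !v7) — !v2 is true.
  12. (v7 || v5) — v5 is true.
  13. (!v5 || v9 || v1) — v1 is true.
  14. (v2 || v1) — v1 is true.
  15. (!v8 || v3 || !v7) — !v8 is true.
  16. (!v8 || v9) — !v8 is true.
  17. (v3 || !v4) — v3 is true.
  18. (v8 || v1 || v3) — v1 is true.
  19. (!v6 || v7) — v7 is true.
  20. (!v4 || v7) — v7 is true.
  21. (v6 || v5 || v1) — v1 is true.
  22. (v8 || !v2 || v7) — !v2 is true.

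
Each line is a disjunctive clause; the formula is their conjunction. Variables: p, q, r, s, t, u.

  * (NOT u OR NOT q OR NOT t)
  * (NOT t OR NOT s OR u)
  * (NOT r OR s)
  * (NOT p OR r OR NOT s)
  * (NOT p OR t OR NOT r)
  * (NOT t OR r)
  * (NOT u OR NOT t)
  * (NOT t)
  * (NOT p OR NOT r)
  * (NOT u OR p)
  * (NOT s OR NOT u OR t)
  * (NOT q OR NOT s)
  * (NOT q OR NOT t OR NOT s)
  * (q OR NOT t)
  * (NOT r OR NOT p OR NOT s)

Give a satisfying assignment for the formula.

p=0  q=1  r=0  s=0  t=0  u=0

Check each clause:
  1. (NOT u OR NOT q OR NOT t) — NOT u is true.
  2. (NOT s OR NOT t OR u) — NOT t is true.
  3. (s OR NOT r) — NOT r is true.
  4. (NOT s OR r OR NOT p) — NOT s is true.
  5. (NOT p OR t OR NOT r) — NOT r is true.
  6. (r OR NOT t) — NOT t is true.
  7. (NOT u OR NOT t) — NOT u is true.
  8. (NOT t) — NOT t is true.
  9. (NOT p OR NOT r) — NOT r is true.
  10. (NOT u OR p) — NOT u is true.
  11. (NOT s OR NOT u OR t) — NOT u is true.
  12. (NOT q OR NOT s) — NOT s is true.
  13. (NOT s OR NOT t OR NOT q) — NOT t is true.
  14. (NOT t OR q) — q is true.
  15. (NOT s OR NOT r OR NOT p) — NOT s is true.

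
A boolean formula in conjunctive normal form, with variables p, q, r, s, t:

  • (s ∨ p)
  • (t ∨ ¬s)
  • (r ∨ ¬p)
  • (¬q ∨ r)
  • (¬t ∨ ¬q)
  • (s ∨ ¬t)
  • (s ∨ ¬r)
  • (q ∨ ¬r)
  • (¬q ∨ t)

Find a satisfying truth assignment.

p = False, q = False, r = False, s = True, t = True

Check each clause:
  1. (p ∨ s) — s is true.
  2. (¬s ∨ t) — t is true.
  3. (¬p ∨ r) — ¬p is true.
  4. (¬q ∨ r) — ¬q is true.
  5. (¬q ∨ ¬t) — ¬q is true.
  6. (s ∨ ¬t) — s is true.
  7. (¬r ∨ s) — s is true.
  8. (¬r ∨ q) — ¬r is true.
  9. (¬q ∨ t) — t is true.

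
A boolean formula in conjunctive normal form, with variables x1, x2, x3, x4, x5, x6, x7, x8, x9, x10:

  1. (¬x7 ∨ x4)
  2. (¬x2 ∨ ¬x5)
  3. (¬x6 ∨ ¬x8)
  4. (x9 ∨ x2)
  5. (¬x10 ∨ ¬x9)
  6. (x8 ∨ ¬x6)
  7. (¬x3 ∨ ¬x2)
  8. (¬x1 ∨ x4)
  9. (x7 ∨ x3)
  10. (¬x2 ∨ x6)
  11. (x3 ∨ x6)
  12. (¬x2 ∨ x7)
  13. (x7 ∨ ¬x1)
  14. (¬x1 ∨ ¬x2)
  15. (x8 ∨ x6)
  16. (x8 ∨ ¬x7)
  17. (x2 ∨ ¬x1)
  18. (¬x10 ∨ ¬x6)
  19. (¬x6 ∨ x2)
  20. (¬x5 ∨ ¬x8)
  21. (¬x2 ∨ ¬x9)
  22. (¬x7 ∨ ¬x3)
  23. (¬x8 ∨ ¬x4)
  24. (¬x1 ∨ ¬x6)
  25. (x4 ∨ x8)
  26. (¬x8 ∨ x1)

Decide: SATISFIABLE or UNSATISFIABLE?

x2 = True:
  propagation gives x5=False, x3=False, x7=True, x4=True; an empty clause results — contradiction.
x2 = False:
  propagation gives x9=True, x10=False, x1=False, x6=False; an empty clause results — contradiction.
Every branch closes, so no satisfying assignment exists.

UNSATISFIABLE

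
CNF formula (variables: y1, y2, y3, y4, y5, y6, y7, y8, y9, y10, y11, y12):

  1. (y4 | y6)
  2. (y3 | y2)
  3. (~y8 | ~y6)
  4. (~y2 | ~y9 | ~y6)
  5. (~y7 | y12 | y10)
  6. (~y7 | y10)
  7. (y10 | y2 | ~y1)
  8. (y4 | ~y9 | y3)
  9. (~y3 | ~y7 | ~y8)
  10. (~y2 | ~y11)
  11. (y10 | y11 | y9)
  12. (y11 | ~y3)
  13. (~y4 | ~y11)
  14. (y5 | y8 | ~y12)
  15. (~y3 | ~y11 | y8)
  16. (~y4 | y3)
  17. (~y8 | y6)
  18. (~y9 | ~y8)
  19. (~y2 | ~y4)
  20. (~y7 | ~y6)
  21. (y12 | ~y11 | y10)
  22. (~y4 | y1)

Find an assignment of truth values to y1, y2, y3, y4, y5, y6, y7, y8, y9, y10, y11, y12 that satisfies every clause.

y1=False, y2=True, y3=False, y4=False, y5=False, y6=True, y7=False, y8=False, y9=False, y10=True, y11=False, y12=False

Pure literal: y7 appears only negated; assign y7 = False.
y10 occurs only positively in the remaining clauses — set y10 = True.
Set y1 = False and propagate.
  then y4 is forced to False.
  then y6 is forced to True.
  then y8 is forced to False.
The remaining clauses are satisfied by y2 = True, y3 = False, y5 = False, y9 = False, y11 = False, y12 = False.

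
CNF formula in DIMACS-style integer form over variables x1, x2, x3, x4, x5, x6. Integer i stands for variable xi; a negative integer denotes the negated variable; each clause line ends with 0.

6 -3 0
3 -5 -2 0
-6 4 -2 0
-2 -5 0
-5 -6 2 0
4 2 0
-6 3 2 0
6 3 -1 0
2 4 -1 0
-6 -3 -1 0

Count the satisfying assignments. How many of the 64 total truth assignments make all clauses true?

8

Split on x2, then x6.
  x2=T, x6=T: remaining (x1,x3,x4,x5) ∈ {(F,F,T,F); (F,T,T,F); (T,F,T,F)} — 3.
  x2=T, x6=F: remaining (x1,x3,x4,x5) ∈ {(F,F,F,F); (F,F,T,F)} — 2.
  x2=F, x6=T: remaining (x1,x3,x4,x5) ∈ {(F,T,T,F)} — 1.
  x2=F, x6=F: remaining (x1,x3,x4,x5) ∈ {(F,F,T,F); (F,F,T,T)} — 2.
Total: 3 + 2 + 1 + 2 = 8.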